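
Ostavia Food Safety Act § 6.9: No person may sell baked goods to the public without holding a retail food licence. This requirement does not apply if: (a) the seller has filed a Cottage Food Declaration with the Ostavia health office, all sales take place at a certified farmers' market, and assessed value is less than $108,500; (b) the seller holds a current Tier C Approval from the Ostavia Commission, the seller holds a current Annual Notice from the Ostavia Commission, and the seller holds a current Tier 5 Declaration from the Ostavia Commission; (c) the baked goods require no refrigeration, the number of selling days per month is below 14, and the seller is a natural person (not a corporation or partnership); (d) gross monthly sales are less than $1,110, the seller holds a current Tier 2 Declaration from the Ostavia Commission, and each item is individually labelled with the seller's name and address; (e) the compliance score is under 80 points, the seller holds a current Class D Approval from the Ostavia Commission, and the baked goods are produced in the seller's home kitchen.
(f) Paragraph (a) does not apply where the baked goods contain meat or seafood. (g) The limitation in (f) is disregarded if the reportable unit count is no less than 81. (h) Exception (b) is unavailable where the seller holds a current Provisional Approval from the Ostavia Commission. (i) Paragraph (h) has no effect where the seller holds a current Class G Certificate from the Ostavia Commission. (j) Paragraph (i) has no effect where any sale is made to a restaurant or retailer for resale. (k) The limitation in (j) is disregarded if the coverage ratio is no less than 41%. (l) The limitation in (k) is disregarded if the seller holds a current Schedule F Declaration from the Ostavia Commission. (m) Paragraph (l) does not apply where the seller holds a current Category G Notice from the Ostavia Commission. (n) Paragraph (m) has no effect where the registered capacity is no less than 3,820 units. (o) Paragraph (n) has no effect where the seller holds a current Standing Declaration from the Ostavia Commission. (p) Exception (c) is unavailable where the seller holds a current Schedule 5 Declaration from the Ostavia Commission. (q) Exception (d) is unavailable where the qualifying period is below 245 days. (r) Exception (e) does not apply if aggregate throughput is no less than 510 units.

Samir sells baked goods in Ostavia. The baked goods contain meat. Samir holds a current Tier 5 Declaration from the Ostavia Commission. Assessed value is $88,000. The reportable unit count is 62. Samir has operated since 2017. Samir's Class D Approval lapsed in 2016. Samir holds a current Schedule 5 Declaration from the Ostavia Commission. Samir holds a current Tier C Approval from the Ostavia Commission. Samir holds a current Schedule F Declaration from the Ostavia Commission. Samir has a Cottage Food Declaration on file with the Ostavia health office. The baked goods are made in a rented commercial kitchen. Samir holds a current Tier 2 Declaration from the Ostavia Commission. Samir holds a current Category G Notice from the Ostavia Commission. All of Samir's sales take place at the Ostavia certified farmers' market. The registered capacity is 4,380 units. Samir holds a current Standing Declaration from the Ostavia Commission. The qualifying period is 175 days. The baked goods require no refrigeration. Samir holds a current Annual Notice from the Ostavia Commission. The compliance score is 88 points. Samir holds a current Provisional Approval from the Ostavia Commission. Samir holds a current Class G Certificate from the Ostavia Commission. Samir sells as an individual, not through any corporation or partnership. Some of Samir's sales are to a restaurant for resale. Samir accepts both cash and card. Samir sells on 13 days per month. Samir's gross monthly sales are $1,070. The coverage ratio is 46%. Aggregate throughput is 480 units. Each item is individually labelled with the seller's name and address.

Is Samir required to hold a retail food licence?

Exception (a)'s conditions are all satisfied: a Cottage Food Declaration is on file; all sales are at a certified farmers' market; assessed value is $88,000, less than the $108,500 limit. However, paragraphs (f)–(g) must be considered: (f) operates against (a): the baked goods contain meat. (g) is not engaged (the reportable unit count is 62, short of 81), so (f) stands. Exception (a) does not apply.
Exception (b): a current Tier C Approval is held; a current Annual Notice is held; a current Tier 5 Declaration is held — every condition holds. Applying paragraphs (h)–(o): (h) operates (a current Provisional Approval is held), but is itself disapplied by (i): (i) operates against (h): a current Class G Certificate is held. (j) is triggered (some sales are to a restaurant for resale), but is itself disapplied by (k): (k) is triggered — the coverage ratio is 46%, meeting the 41% threshold. (l) would limit (k) — a current Schedule F Declaration is held — but (m) sets (l) aside: (m) operates against (l): a current Category G Notice is held. (n) would limit (m) — the registered capacity is 4,380 units, meeting the 3,820 units threshold — but (o) sets (n) aside: (o) is triggered — a current Standing Declaration is held. Exception (b) stands.
Exception (c) is satisfied on its face — the baked goods are shelf-stable; the number of selling days per month is 13, below the 14 limit; the seller is a natural person. Turning to paragraph (p): (p) operates against (c): a current Schedule 5 Declaration is held. Exception (c) does not apply.
Exception (d) is satisfied on its face — gross monthly sales are $1,070, less than the $1,110 limit; a current Tier 2 Declaration is held; items are individually labelled. Turning to paragraph (q): (q) is triggered — the qualifying period is 175 days, below the 245 days limit. So (d) is unavailable.
Exception (e) requires that the compliance score is under 80 points; but the compliance score is 88 points, not under 80 points, so (e) is unavailable.

No — exception (b) applies; Samir is not required to hold a retail food licence.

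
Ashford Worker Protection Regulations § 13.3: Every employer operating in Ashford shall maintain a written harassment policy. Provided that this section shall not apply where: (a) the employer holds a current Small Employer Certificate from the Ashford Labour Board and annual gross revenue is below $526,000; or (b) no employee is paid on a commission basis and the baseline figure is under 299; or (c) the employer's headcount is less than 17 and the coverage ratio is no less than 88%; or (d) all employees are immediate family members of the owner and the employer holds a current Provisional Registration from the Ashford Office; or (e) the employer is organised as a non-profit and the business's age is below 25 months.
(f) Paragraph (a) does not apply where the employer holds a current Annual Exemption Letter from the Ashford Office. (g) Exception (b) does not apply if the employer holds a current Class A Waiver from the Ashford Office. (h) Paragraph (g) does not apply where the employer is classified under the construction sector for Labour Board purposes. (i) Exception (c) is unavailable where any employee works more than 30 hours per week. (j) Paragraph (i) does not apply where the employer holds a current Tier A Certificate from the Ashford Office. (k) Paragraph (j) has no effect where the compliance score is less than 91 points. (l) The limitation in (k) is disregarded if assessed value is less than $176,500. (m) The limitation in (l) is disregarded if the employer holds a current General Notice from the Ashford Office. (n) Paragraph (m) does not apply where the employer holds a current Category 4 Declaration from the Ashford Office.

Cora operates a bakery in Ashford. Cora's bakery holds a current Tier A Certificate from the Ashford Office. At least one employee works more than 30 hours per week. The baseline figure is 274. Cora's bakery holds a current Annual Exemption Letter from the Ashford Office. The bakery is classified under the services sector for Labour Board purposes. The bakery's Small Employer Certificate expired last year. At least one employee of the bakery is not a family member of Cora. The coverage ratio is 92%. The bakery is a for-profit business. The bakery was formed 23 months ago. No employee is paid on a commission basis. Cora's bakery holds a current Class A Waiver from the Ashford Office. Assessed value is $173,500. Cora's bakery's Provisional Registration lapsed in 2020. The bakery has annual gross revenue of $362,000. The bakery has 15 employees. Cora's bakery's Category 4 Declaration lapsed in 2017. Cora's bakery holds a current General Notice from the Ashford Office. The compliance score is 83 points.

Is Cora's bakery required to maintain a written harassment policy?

Exception (a) does not apply: the Small Employer Certificate has expired.
Exception (b): no employee is paid on commission; the baseline figure is 274, under the 299 limit — every condition holds. But applying paragraphs (g)–(h): (g) operates against (b): a current Class A Waiver is held. (h), which would lift (g), is not triggered — the bakery is classified under the services sector. (b) is therefore removed.
All of (c)'s requirements are met (the employer's headcount is 15, less than the 17 limit; the coverage ratio is 92%, meeting the 88% threshold). But: (i) operates — at least one employee exceeds 30 hours/week. (j) would limit (i) — a current Tier A Certificate is held — but (k) sets (j) aside: (k) applies — the compliance score is 83 points, less than the 91 points limit. (l) operates (assessed value is $173,500, less than the $176,500 limit), but is set aside by (m): (m) operates against (l): a current General Notice is held. (n), which would lift (m), is inapplicable — there is no Category 4 Declaration in force. So (c) is unavailable.
Exception (d) fails — at least one employee is not a family member.
Exception (e) requires that the employer is organised as a non-profit; but the employer is for-profit, so (e) is unavailable.
No exception displaces § 13.3.

Yes — Cora's bakery must maintain a written harassment policy.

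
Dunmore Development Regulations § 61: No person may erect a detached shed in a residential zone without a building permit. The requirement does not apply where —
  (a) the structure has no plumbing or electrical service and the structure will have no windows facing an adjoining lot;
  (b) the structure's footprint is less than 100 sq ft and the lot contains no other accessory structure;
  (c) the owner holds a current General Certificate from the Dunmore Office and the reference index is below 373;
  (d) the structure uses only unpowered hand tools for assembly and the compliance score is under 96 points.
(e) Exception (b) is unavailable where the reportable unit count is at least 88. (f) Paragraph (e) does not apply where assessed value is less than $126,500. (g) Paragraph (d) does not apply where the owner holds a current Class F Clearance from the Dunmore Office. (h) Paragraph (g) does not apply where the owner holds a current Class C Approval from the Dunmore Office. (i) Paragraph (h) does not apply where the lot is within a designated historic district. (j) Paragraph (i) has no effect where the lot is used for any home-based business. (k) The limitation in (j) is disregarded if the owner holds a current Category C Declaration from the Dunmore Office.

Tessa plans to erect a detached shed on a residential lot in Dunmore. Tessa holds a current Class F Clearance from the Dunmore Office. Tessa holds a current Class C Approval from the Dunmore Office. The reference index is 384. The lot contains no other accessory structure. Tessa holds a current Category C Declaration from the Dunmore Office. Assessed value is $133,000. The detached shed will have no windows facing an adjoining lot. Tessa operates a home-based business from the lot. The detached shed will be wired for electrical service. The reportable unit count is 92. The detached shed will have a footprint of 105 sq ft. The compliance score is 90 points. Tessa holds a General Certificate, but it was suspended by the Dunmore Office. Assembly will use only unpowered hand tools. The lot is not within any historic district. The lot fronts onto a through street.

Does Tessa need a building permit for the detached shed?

Exception (a) does not apply: electrical service is planned.
Exception (b) does not apply: the structure's footprint is 105 sq ft, not less than 100 sq ft.
Exception (c) fails — no current General Certificate is held.
All of (d)'s requirements are met (assembly uses only hand tools; the compliance score is 90 points, under the 96 points limit). As to paragraphs (g)–(k): (g) is engaged (a current Class F Clearance is held), but is overridden by (h): (h) is engaged — a current Class C Approval is held. (i) is not engaged (the lot is not in a historic district), so (h) stands. So (d) applies.

No — exception (d) applies; Tessa does not need a building permit.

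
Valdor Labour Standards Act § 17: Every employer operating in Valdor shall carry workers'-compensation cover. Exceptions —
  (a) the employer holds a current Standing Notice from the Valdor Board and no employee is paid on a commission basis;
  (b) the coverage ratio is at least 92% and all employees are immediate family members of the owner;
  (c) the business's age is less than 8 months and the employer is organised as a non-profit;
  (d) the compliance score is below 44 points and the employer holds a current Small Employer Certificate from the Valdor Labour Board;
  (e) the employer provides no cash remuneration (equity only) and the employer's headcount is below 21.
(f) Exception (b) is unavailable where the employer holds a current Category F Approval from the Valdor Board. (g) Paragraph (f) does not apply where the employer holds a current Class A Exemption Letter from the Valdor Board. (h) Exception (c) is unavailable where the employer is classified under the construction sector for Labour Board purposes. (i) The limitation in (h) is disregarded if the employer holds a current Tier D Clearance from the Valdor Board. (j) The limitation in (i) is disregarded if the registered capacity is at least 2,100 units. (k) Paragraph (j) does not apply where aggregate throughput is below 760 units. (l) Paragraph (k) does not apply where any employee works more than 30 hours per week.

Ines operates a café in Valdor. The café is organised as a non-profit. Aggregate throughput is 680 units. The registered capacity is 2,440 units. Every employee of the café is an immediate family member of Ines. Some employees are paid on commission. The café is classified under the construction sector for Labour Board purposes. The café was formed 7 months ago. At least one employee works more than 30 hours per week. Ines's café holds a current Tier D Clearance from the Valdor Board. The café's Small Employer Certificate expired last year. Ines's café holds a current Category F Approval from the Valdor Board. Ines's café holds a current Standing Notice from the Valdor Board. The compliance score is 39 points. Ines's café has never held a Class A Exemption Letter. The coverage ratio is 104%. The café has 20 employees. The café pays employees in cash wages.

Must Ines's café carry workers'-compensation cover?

Yes — Ines's café must carry workers'-compensation cover.

Exception (a) does not apply: some employees are paid on commission.
All of (b)'s requirements are met (the coverage ratio is 104%, meeting the 92% threshold; every employee is an immediate family member). But: (f) operates against (b): a current Category F Approval is held. (g), which would lift (f), does not operate here — there is no Class A Exemption Letter in force. Exception (b) does not apply.
Exception (c)'s conditions are all satisfied: the business's age is 7 months, less than the 8 months limit; the employer is a non-profit. But: (h) is triggered — the café is classified under the construction sector. (i) applies (a current Tier D Clearance is held), but is overridden by (j): (j) applies — the registered capacity is 2,440 units, meeting the 2,100 units threshold. (k) is engaged (aggregate throughput is 680 units, below the 760 units limit), but is itself disapplied by (l): (l) is engaged — at least one employee exceeds 30 hours/week. (c) is therefore removed.
Exception (d) fails — the Small Employer Certificate has expired.
Exception (e) does not apply: employees are paid cash wages.
Every exception is unavailable, so the rule governs.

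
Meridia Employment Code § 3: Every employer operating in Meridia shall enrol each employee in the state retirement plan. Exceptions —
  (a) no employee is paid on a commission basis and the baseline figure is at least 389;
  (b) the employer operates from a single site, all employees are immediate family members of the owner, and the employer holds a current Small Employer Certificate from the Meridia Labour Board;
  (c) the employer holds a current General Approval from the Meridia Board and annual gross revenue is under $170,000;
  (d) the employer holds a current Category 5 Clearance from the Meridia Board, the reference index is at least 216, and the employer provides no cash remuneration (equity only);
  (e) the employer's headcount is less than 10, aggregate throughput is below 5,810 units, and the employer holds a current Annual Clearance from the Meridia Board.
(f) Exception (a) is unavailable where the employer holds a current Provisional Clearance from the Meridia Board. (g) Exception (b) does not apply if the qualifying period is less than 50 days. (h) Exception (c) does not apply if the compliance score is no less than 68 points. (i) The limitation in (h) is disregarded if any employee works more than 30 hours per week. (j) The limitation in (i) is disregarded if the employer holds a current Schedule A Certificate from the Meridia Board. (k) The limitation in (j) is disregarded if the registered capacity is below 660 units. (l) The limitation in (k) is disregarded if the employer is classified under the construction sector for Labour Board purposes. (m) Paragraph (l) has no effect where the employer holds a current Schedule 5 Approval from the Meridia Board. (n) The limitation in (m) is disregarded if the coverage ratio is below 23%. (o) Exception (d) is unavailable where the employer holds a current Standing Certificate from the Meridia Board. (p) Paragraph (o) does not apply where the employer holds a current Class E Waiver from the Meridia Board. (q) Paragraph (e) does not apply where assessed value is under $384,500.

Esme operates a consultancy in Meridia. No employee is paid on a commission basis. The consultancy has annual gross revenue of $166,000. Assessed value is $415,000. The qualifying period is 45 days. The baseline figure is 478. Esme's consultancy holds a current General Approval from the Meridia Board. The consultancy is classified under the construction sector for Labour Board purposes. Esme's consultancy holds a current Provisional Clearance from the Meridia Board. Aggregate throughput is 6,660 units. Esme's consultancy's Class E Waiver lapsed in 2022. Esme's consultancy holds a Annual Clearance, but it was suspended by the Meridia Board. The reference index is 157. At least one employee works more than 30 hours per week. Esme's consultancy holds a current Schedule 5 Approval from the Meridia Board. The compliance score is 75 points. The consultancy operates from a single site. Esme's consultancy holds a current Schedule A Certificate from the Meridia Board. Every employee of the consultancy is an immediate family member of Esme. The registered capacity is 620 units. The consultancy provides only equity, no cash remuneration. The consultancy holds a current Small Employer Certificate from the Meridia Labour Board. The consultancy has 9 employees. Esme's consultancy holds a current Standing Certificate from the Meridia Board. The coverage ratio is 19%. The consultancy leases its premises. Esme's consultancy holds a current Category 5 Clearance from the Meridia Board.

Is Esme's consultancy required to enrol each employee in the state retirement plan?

Yes — Esme's consultancy must enrol each employee in the state retirement plan.

Exception (a) is satisfied on its face — no employee is paid on commission; the baseline figure is 478, meeting the 389 threshold. But: (f) operates — a current Provisional Clearance is held. Exception (a) does not apply.
Exception (b): the employer operates from a single site; every employee is an immediate family member; a current Small Employer Certificate is held — every condition holds. However, paragraph (g) must be considered: (g) is triggered — the qualifying period is 45 days, less than the 50 days limit. Exception (b) does not apply.
All of (c)'s requirements are met (a current General Approval is held; annual gross revenue is $166,000, under the $170,000 limit). However, paragraphs (h)–(n) must be considered: (h) operates against (c): the compliance score is 75 points, meeting the 68 points threshold. (i) is triggered (at least one employee exceeds 30 hours/week), but is displaced by (j): (j) operates against (i): a current Schedule A Certificate is held. (k) applies (the registered capacity is 620 units, below the 660 units limit), but is set aside by (l): (l) operates against (k): the consultancy is classified under the construction sector. (m) is engaged (a current Schedule 5 Approval is held), but is set aside by (n): (n) is engaged — the coverage ratio is 19%, below the 23% limit. So (c) is unavailable.
Exception (d) fails — the reference index is 157, short of 216.
Exception (e) does not apply: aggregate throughput is 6,660 units, not below 5,810 units.
No exception is made out. Esme's consultancy falls within the general rule.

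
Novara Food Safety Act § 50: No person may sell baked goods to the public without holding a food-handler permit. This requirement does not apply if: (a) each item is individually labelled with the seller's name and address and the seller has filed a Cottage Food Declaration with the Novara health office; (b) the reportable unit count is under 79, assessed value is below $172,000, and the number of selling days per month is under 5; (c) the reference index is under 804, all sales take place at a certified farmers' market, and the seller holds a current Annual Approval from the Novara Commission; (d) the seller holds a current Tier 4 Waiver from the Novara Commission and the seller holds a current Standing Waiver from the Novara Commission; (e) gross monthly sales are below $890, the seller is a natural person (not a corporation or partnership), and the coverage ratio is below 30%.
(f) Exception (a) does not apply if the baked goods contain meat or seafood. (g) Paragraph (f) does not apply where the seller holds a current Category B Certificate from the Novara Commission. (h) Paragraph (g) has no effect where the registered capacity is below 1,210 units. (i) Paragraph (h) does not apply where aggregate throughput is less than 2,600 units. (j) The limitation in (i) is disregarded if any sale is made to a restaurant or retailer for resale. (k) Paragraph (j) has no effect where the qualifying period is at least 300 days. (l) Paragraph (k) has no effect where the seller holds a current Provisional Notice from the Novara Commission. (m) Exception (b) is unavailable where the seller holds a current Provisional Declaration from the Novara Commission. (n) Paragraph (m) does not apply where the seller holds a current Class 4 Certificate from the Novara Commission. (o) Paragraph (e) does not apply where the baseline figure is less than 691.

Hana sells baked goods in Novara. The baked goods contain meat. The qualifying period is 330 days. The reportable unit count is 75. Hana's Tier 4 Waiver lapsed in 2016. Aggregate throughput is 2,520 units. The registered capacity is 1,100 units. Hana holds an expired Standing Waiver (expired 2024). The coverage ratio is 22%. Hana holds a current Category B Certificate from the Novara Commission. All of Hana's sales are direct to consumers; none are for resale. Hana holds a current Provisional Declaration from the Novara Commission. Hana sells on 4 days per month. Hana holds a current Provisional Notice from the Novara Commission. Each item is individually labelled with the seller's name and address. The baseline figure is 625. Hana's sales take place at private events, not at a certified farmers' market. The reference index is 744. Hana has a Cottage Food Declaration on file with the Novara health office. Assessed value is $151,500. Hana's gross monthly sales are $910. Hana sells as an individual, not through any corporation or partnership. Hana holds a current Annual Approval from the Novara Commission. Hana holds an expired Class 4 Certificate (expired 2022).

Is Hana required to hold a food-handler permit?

No — exception (a) applies; Hana is not required to hold a food-handler permit.

Exception (a) is satisfied on its face — items are individually labelled; a Cottage Food Declaration is on file. Applying paragraphs (f)–(l): (f) applies (the baked goods contain meat), but yields to (g): (g) is triggered — a current Category B Certificate is held. (h) would limit (g) — the registered capacity is 1,100 units, below the 1,210 units limit — but (i) sets (h) aside: (i) is engaged — aggregate throughput is 2,520 units, less than the 2,600 units limit. (j) is not triggered (no sales are for resale), so (i) stands. Exception (a) stands.
Exception (b)'s conditions are all satisfied: the reportable unit count is 75, under the 79 limit; assessed value is $151,500, below the $172,000 limit; the number of selling days per month is 4, under the 5 limit. But applying paragraphs (m)–(n): (m) is triggered — a current Provisional Declaration is held. (n) is not triggered (there is no Class 4 Certificate in force), so (m) stands. Exception (b) does not apply.
Exception (c) fails — sales are at private events, not a certified farmers' market.
Exception (d) fails — there is no Tier 4 Waiver in force.
Exception (e) requires that gross monthly sales are below $890; but gross monthly sales are $910, not below $890, so (e) is unavailable.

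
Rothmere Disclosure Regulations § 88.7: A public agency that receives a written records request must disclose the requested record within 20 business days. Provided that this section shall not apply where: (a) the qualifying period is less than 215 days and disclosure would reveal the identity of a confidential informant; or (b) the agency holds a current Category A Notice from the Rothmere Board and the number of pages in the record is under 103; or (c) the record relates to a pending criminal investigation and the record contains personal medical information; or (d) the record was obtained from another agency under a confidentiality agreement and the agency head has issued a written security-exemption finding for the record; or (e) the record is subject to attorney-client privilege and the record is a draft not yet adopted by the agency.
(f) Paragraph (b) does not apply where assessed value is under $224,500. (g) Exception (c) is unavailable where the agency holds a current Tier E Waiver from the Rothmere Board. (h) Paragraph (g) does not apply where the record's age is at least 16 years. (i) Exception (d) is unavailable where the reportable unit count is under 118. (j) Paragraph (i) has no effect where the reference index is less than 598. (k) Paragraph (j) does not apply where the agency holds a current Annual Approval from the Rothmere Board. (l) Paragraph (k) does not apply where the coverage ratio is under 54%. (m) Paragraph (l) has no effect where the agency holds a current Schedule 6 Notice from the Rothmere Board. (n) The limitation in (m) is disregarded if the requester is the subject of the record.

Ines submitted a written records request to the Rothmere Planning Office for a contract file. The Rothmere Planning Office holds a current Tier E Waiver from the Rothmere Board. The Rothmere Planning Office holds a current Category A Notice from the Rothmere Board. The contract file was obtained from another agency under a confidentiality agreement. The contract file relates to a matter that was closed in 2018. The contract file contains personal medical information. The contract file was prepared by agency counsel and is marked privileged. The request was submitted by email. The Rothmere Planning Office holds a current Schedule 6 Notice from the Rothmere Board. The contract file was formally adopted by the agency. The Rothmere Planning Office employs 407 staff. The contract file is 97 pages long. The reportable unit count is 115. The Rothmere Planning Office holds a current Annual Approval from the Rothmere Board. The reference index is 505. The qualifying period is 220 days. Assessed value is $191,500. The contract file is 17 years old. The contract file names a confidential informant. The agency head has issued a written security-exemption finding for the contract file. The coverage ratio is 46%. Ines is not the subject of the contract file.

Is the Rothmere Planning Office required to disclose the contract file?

Exception (a) requires that the qualifying period is less than 215 days; but the qualifying period is 220 days, not less than 215 days, so (a) is unavailable.
Exception (b) is satisfied on its face — a current Category A Notice is held; the number of pages in the record is 97, under the 103 limit. However, paragraph (f) must be considered: (f) operates against (b): assessed value is $191,500, under the $224,500 limit. (b) is therefore removed.
Exception (c) does not apply: the contract file relates to a closed matter.
All of (d)'s requirements are met (the contract file was obtained under a confidentiality agreement; a written security-exemption finding has been issued). But applying paragraphs (i)–(n): (i) operates against (d): the reportable unit count is 115, under the 118 limit. (j) would limit (i) — the reference index is 505, less than the 598 limit — but (k) sets (j) aside: (k) operates against (j): a current Annual Approval is held. (l) is engaged (the coverage ratio is 46%, under the 54% limit), but is set aside by (m): (m) operates against (l): a current Schedule 6 Notice is held. (n), which would lift (m), is not engaged — Ines is not the subject of the contract file. Exception (d) does not apply.
Exception (e) requires that the record is a draft not yet adopted by the agency; but the contract file has been formally adopted, so (e) is unavailable.
No exception is made out. the Rothmere Planning Office falls within the general rule.

Yes — the Rothmere Planning Office must disclose the contract file.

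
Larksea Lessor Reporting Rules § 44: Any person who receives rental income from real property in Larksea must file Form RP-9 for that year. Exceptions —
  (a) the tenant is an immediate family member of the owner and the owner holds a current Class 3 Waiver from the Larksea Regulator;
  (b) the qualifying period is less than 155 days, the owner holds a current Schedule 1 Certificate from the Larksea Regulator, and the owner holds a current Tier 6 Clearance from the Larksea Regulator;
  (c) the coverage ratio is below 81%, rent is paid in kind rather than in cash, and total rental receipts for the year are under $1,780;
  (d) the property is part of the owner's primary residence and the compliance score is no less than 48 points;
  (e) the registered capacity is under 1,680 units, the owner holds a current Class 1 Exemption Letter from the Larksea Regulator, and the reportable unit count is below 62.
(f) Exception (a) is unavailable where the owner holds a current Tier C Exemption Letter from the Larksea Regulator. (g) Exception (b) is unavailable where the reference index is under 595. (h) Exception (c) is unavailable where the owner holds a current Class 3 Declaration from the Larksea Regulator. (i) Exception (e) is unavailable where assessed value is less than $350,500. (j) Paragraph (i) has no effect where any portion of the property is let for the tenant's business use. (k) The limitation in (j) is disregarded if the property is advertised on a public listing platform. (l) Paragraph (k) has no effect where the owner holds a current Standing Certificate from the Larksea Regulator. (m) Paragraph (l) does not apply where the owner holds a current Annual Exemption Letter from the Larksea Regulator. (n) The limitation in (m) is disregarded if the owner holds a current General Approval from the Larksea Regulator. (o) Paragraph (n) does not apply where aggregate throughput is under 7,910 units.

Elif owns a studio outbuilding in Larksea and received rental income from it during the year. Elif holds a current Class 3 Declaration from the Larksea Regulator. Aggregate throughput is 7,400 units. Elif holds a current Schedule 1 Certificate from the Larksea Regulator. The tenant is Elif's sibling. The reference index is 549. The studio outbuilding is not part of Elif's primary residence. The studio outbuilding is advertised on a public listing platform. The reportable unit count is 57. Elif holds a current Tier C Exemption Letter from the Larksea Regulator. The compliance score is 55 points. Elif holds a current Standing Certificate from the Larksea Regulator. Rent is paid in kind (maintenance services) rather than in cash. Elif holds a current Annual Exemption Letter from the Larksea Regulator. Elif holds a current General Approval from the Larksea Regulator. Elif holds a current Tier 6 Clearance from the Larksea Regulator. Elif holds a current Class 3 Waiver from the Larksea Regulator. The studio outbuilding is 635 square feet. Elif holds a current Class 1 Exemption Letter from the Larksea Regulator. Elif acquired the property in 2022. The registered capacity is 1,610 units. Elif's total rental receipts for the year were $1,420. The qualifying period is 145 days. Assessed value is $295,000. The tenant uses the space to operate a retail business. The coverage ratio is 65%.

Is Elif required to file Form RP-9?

Yes — Elif must file Form RP-9.

Exception (a) is satisfied on its face — the tenant is an immediate family member; a current Class 3 Waiver is held. However, paragraph (f) must be considered: (f) operates against (a): a current Tier C Exemption Letter is held. So (a) is unavailable.
Exception (b) is satisfied on its face — the qualifying period is 145 days, less than the 155 days limit; a current Schedule 1 Certificate is held; a current Tier 6 Clearance is held. However, paragraph (g) must be considered: (g) operates against (b): the reference index is 549, under the 595 limit. Exception (b) does not apply.
All of (c)'s requirements are met (the coverage ratio is 65%, below the 81% limit; rent is paid in kind; total rental receipts for the year are $1,420, under the $1,780 limit). But: (h) operates against (c): a current Class 3 Declaration is held. (c) is therefore removed.
Exception (d) fails — the studio outbuilding is not part of the primary residence.
All of (e)'s requirements are met (the registered capacity is 1,610 units, under the 1,680 units limit; a current Class 1 Exemption Letter is held; the reportable unit count is 57, below the 62 limit). Turning to paragraphs (i)–(o): (i) operates against (e): assessed value is $295,000, less than the $350,500 limit. (j) would limit (i) — the space is let for business use — but (k) sets (j) aside: (k) operates against (j): the property is publicly advertised. (l) is engaged (a current Standing Certificate is held), but is set aside by (m): (m) operates against (l): a current Annual Exemption Letter is held. (n) would limit (m) — a current General Approval is held — but (o) sets (n) aside: (o) applies — aggregate throughput is 7,400 units, under the 7,910 units limit. So (e) is unavailable.
No exception applies. The general rule governs.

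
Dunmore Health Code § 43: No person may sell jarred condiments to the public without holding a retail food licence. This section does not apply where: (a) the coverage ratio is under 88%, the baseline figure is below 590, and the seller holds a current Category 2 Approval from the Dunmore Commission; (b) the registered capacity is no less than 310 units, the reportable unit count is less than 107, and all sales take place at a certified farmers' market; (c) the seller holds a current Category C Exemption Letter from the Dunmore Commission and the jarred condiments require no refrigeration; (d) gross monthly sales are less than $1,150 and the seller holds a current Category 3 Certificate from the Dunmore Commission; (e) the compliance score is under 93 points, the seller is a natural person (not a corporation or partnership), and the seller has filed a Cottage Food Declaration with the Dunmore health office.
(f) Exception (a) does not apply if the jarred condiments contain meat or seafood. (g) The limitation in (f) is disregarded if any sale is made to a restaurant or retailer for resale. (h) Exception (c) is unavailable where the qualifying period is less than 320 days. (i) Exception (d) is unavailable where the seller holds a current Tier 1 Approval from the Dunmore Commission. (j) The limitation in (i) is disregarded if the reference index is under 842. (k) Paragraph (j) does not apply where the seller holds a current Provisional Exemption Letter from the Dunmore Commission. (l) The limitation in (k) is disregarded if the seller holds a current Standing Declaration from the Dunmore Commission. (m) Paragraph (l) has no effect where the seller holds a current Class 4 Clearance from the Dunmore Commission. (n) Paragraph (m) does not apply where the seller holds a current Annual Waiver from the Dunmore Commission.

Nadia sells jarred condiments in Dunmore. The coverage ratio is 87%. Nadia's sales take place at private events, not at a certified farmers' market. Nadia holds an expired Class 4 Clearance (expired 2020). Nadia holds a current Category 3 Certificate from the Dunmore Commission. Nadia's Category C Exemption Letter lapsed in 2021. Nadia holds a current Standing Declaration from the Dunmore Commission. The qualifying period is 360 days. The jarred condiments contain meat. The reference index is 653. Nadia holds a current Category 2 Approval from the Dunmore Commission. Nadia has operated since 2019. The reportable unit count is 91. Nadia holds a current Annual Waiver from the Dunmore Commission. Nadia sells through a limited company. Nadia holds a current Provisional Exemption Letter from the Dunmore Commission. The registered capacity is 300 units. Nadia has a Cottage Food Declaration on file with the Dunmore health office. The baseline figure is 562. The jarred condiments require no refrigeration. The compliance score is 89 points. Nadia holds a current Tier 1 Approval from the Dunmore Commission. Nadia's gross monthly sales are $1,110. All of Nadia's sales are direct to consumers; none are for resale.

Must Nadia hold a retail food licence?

Exception (a): the coverage ratio is 87%, under the 88% limit; the baseline figure is 562, below the 590 limit; a current Category 2 Approval is held — every condition holds. However, paragraphs (f)–(g) must be considered: (f) operates against (a): the jarred condiments contain meat. (g), which would lift (f), is not engaged — no sales are for resale. So (a) is unavailable.
Exception (b) does not apply: the registered capacity is 300 units, short of 310 units.
Exception (c) does not apply: no current Category C Exemption Letter is held.
Exception (d): gross monthly sales are $1,110, less than the $1,150 limit; a current Category 3 Certificate is held — every condition holds. Applying paragraphs (i)–(n): (i) is triggered (a current Tier 1 Approval is held), but is overridden by (j): (j) operates against (i): the reference index is 653, under the 842 limit. (k) operates (a current Provisional Exemption Letter is held), but is set aside by (l): (l) applies — a current Standing Declaration is held. (m) is not engaged (there is no Class 4 Clearance in force), so (l) stands. Exception (d) stands.
Exception (e) does not apply: the seller operates through a limited company.

No — exception (d) applies; Nadia is not required to hold a retail food licence.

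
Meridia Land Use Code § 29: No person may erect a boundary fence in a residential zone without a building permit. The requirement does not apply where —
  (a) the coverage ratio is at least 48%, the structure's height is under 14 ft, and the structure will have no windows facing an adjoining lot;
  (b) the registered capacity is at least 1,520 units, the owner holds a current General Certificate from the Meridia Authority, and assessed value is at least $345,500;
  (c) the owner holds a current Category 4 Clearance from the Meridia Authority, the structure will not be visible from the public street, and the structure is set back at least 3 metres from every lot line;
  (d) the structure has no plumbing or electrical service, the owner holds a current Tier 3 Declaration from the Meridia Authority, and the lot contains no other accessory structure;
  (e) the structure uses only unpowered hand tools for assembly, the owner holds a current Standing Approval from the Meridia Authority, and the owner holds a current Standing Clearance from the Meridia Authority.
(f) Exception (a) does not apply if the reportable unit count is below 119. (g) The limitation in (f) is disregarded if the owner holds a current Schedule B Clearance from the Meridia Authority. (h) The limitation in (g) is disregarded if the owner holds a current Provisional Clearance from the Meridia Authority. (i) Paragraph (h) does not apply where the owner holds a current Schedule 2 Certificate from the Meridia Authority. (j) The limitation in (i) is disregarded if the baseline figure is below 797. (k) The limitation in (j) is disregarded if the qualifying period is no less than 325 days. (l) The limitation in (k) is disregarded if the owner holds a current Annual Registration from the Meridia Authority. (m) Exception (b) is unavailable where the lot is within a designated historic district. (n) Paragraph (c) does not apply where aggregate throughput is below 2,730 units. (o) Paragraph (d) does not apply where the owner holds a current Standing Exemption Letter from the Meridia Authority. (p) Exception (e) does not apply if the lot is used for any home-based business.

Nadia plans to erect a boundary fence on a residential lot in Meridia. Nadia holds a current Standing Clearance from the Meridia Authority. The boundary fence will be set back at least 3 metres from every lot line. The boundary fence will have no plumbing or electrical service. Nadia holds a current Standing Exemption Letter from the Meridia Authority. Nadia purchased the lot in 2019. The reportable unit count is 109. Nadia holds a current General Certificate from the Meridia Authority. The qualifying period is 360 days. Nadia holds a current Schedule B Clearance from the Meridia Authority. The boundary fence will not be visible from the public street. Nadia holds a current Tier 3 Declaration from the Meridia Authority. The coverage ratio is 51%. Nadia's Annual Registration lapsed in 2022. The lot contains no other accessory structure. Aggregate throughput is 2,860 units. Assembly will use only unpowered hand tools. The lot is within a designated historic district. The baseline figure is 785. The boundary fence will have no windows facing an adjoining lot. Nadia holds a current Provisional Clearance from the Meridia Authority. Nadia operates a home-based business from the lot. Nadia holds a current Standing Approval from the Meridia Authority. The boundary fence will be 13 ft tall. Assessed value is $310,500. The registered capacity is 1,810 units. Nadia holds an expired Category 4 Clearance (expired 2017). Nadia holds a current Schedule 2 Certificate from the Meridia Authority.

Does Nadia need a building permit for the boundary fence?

No — exception (a) applies; Nadia does not need a building permit.

All of (a)'s requirements are met (the coverage ratio is 51%, meeting the 48% threshold; the structure's height is 13 ft, under the 14 ft limit; no windows face an adjoining lot). Under paragraphs (f)–(l): (f) would limit (a) — the reportable unit count is 109, below the 119 limit — but (g) sets (f) aside: (g) operates — a current Schedule B Clearance is held. (h) is triggered (a current Provisional Clearance is held), but is itself disapplied by (i): (i) operates against (h): a current Schedule 2 Certificate is held. (j) would limit (i) — the baseline figure is 785, below the 797 limit — but (k) sets (j) aside: (k) is engaged — the qualifying period is 360 days, meeting the 325 days threshold. (l), which would lift (k), is not engaged — the Annual Registration is not current. (a) remains available.
Exception (b) fails — assessed value is $310,500, short of $345,500.
Exception (c) does not apply: the Category 4 Clearance is not current.
Exception (d)'s conditions are all satisfied: there is no plumbing or electrical service; a current Tier 3 Declaration is held; the lot has no other accessory structure. Turning to paragraph (o): (o) operates — a current Standing Exemption Letter is held. (d) is therefore removed.
All of (e)'s requirements are met (assembly uses only hand tools; a current Standing Approval is held; a current Standing Clearance is held). Turning to paragraph (p): (p) is triggered — a home-based business operates on the lot. Exception (e) does not apply.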